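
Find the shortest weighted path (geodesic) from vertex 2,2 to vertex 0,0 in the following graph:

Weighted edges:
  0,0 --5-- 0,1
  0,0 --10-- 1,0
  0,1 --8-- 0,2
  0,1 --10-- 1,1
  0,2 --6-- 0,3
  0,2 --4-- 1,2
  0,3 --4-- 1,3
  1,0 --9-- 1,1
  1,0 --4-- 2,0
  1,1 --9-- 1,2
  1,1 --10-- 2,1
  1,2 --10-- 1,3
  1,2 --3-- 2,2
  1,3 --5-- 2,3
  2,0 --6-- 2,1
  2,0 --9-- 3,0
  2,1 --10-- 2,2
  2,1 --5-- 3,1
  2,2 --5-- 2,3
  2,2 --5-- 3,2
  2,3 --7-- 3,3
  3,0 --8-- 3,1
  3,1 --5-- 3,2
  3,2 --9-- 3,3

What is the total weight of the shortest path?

Shortest path: 2,2 → 1,2 → 0,2 → 0,1 → 0,0, total weight = 20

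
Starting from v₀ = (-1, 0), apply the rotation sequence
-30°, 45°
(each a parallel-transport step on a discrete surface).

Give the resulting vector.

Total rotation: (-30°) + 45° = 15°. Final vector: (-0.9659, -0.2588)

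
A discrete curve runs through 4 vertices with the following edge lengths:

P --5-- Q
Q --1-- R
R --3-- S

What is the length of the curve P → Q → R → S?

Arc length = 5 + 1 + 3 = 9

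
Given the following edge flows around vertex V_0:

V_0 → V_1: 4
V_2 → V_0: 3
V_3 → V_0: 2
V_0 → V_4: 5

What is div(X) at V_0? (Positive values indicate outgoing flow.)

Divergence = sum of outgoing flows = 4 + (-3) + (-2) + 5 = 4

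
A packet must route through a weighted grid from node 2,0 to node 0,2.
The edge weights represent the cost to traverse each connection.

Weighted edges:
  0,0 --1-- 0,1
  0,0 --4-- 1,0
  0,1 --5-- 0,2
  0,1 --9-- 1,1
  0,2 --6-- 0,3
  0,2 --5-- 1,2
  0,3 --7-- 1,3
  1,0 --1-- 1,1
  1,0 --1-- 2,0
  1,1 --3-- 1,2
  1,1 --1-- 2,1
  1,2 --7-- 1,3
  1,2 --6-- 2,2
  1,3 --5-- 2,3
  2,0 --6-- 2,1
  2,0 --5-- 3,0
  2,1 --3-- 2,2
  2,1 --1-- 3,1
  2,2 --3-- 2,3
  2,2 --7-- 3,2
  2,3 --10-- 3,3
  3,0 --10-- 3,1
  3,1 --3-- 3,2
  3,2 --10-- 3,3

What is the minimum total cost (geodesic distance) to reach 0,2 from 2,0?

Shortest path: 2,0 → 1,0 → 1,1 → 1,2 → 0,2, total weight = 10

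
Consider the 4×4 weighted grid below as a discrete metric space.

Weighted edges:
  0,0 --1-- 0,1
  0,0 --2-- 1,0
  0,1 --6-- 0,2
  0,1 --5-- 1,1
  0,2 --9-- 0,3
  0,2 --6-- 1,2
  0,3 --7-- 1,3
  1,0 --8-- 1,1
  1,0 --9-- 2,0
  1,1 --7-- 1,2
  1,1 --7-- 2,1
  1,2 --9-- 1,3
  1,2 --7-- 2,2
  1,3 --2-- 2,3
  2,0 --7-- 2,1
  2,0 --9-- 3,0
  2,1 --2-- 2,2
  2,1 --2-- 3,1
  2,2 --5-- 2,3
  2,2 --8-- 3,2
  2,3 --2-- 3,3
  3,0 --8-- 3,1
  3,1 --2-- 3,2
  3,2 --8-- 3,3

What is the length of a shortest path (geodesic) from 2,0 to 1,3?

Shortest path: 2,0 → 2,1 → 2,2 → 2,3 → 1,3, total weight = 16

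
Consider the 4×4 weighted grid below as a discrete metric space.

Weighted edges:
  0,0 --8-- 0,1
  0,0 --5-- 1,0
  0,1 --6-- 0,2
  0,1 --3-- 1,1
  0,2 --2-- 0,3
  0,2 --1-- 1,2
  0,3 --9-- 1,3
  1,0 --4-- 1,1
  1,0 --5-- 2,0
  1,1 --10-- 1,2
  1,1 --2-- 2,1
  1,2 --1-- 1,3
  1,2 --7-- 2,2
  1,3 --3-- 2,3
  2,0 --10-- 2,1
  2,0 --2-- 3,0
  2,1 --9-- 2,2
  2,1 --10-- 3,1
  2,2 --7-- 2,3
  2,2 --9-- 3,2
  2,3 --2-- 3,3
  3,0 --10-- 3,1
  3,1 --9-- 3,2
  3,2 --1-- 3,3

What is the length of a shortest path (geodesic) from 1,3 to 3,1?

Shortest path: 1,3 → 2,3 → 3,3 → 3,2 → 3,1, total weight = 15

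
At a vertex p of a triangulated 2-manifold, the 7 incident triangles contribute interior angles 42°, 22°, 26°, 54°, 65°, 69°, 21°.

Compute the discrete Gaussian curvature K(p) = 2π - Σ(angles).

Sum of angles = 299°. K = 360° - 299° = 61° = 61π/180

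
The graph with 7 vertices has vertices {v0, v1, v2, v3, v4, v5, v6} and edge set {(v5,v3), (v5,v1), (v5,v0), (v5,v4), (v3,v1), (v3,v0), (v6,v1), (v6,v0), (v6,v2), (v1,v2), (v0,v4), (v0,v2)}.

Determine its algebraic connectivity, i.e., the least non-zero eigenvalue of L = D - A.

Degrees: deg(v0) = 5, deg(v1) = 4, deg(v2) = 3, deg(v3) = 3, deg(v4) = 2, deg(v5) = 4, deg(v6) = 3.
L = D − A with rows/columns ordered (v0, v1, v2, v3, v4, v5, v6):
  [ 5,  0, -1, -1, -1, -1, -1]
  [ 0,  4, -1, -1,  0, -1, -1]
  [-1, -1,  3,  0,  0,  0, -1]
  [-1, -1,  0,  3,  0, -1,  0]
  [-1,  0,  0,  0,  2, -1,  0]
  [-1, -1,  0, -1, -1,  4,  0]
  [-1, -1, -1,  0,  0,  0,  3]
Characteristic polynomial: det(λI − L) = λ(λ² − 6λ + 7)(λ² − 9λ + 16)(λ − 4)(λ − 5).
Roots: λ = 0; (λ² − 6λ + 7) = 0 ⇒ λ = 3 ± √2 ≈ 1.5858, 4.4142; (λ² − 9λ + 16) = 0 ⇒ λ = (9 ± √17)/2 ≈ 2.4384, 6.5616; (λ − 4) = 0 ⇒ λ = 4; (λ − 5) = 0 ⇒ λ = 5.
(Check: the roots sum (with multiplicity) to 24, matching trace L = Σdeg = 2·12 = 24.)
Laplacian eigenvalues: [0.0, 1.5858, 2.4384, 4.0, 4.4142, 5.0, 6.5616]. Algebraic connectivity (smallest non-zero eigenvalue) = 1.5858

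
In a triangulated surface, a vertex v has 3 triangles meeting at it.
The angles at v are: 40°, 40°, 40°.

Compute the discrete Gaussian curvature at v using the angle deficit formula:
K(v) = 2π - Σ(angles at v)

Sum of angles = 120°. K = 360° - 120° = 240° = 4π/3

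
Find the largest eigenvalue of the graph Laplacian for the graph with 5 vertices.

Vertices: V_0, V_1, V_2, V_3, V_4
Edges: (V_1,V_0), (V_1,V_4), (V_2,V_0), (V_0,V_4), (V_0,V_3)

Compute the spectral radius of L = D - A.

Degrees: deg(V_0) = 4, deg(V_1) = 2, deg(V_2) = 1, deg(V_3) = 1, deg(V_4) = 2.
L = D − A with rows/columns ordered (V_0, V_1, V_2, V_3, V_4):
  [ 4, -1, -1, -1, -1]
  [-1,  2,  0,  0, -1]
  [-1,  0,  1,  0,  0]
  [-1,  0,  0,  1,  0]
  [-1, -1,  0,  0,  2]
Characteristic polynomial: det(λI − L) = λ(λ − 1)²(λ − 3)(λ − 5).
Roots: λ = 0; (λ − 1) = 0 ⇒ λ = 1 (multiplicity 2); (λ − 3) = 0 ⇒ λ = 3; (λ − 5) = 0 ⇒ λ = 5.
(Check: the roots sum (with multiplicity) to 10, matching trace L = Σdeg = 2·5 = 10.)
Laplacian eigenvalues: [0.0, 1.0, 1.0, 3.0, 5.0]. Largest eigenvalue (spectral radius) = 5.0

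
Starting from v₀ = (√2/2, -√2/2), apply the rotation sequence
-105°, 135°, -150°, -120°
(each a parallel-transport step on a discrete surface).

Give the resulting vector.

Total rotation: (-105°) + 135° + (-150°) + (-120°) = -240° ≡ 120° (mod 360°). Final vector: (0.2588, 0.9659)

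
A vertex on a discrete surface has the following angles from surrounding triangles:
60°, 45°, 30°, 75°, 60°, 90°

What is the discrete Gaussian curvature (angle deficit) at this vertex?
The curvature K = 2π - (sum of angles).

Sum of angles = 360°. K = 360° - 360° = 0° = 0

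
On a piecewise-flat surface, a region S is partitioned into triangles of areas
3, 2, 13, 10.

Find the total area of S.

3 + 2 + 13 + 10 = 28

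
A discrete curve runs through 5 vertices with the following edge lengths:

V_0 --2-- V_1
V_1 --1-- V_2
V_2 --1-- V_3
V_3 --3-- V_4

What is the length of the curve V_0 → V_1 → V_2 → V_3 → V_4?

Arc length = 2 + 1 + 1 + 3 = 7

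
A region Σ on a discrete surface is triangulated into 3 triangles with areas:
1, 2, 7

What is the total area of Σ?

1 + 2 + 7 = 10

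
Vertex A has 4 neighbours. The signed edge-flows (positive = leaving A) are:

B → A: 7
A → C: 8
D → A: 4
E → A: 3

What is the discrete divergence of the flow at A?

Divergence = sum of outgoing flows = (-7) + 8 + (-4) + (-3) = -6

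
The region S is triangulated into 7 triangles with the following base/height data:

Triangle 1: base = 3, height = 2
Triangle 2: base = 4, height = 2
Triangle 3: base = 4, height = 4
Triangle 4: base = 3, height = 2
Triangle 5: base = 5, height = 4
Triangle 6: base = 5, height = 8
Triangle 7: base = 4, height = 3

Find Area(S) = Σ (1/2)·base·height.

(1/2)×3×2 + (1/2)×4×2 + (1/2)×4×4 + (1/2)×3×2 + (1/2)×5×4 + (1/2)×5×8 + (1/2)×4×3 = 54.0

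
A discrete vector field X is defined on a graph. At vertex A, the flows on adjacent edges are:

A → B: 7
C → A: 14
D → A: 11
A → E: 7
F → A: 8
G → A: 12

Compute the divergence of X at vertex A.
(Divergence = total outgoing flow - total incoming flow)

Divergence = sum of outgoing flows = 7 + (-14) + (-11) + 7 + (-8) + (-12) = -31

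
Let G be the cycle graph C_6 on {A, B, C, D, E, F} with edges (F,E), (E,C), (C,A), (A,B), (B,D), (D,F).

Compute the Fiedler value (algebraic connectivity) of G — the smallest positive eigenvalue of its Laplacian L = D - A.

The cycle graph C_n has Laplacian eigenvalues λ_k = 2 − 2cos(2πk/n), k = 0, 1, …, n−1. Here n = 6:
k=0: 2 − 2cos(0) = 0.0; k=1: 2 − 2cos(π/3) = 1.0; k=2: 2 − 2cos(2π/3) = 3.0; k=3: 2 − 2cos(π) = 4.0; k=4: 2 − 2cos(4π/3) = 3.0; k=5: 2 − 2cos(5π/3) = 1.0.
Laplacian eigenvalues: [0.0, 1.0, 1.0, 3.0, 3.0, 4.0]. Algebraic connectivity (smallest non-zero eigenvalue) = 1.0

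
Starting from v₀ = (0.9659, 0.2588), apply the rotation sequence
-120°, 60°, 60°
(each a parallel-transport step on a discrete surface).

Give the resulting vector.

Total rotation: (-120°) + 60° + 60° = 0°. Final vector: (0.9659, 0.2588)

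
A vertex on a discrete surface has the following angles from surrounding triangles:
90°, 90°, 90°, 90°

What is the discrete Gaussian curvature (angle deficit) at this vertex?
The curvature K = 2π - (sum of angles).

Sum of angles = 360°. K = 360° - 360° = 0°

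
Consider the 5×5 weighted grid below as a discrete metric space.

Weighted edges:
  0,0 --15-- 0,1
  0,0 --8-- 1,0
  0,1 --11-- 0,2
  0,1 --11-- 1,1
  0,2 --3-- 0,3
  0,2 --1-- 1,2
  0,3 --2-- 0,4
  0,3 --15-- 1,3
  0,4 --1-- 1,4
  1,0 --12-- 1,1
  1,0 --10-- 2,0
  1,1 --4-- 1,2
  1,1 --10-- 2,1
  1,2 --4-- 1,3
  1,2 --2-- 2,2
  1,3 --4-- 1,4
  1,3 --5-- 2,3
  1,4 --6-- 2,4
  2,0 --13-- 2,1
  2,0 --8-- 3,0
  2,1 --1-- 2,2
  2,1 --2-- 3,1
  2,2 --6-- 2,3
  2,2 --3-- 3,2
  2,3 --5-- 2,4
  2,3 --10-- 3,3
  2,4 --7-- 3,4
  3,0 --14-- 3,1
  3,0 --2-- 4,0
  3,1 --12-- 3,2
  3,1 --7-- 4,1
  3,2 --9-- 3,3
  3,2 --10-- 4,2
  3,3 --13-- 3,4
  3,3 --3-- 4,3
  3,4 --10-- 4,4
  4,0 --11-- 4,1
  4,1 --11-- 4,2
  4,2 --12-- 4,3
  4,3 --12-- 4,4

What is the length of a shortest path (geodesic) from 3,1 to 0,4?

Shortest path: 3,1 → 2,1 → 2,2 → 1,2 → 0,2 → 0,3 → 0,4, total weight = 11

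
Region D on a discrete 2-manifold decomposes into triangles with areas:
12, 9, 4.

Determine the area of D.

12 + 9 + 4 = 25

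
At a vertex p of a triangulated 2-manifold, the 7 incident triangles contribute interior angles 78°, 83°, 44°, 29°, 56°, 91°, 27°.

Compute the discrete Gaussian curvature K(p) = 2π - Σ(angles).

Sum of angles = 408°. K = 360° - 408° = -48° = -4π/15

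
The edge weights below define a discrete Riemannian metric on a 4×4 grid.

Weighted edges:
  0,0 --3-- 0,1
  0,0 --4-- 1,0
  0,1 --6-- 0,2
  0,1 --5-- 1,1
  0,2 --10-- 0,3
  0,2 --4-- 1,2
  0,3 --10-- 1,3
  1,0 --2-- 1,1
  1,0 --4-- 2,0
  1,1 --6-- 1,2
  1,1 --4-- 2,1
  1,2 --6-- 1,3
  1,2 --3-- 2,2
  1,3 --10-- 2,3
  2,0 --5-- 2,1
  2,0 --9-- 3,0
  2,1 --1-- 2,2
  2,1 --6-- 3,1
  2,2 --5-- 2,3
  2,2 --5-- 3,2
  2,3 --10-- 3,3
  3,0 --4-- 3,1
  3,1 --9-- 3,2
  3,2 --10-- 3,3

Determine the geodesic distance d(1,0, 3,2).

Shortest path: 1,0 → 1,1 → 2,1 → 2,2 → 3,2, total weight = 12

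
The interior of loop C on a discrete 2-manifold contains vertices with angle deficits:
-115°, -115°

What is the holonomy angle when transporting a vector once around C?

Holonomy = total enclosed curvature = (-115°) + (-115°) = -230°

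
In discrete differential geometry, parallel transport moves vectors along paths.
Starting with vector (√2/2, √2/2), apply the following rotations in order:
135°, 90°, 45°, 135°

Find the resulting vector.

Total rotation: 135° + 90° + 45° + 135° = 405° ≡ 45° (mod 360°). Final vector: (0, 1)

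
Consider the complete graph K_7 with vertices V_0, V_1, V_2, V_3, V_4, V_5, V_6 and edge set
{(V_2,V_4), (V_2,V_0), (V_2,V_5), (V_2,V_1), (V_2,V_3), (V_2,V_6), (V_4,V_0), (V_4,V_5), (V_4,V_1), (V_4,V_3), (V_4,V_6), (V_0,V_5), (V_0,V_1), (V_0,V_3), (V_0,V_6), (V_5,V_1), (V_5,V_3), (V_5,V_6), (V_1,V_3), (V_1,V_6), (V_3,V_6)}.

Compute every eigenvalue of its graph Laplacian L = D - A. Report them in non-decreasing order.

For the complete graph K_n, L = nI − J (J = all-ones matrix). J has eigenvalues n (once, eigenvector 𝟙) and 0 (multiplicity n−1), so L has eigenvalues 0 (once) and n (multiplicity n−1). Here n = 7: eigenvalue 0 once and 7 with multiplicity 6.
Laplacian eigenvalues (increasing order): [0.0, 7.0, 7.0, 7.0, 7.0, 7.0, 7.0]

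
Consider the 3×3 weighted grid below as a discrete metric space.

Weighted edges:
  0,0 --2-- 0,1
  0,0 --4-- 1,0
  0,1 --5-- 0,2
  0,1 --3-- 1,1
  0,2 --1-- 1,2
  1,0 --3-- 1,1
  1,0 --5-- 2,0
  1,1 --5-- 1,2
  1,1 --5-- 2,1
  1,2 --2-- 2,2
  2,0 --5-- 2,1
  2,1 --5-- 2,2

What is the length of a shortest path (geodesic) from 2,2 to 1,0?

Shortest path: 2,2 → 1,2 → 1,1 → 1,0, total weight = 10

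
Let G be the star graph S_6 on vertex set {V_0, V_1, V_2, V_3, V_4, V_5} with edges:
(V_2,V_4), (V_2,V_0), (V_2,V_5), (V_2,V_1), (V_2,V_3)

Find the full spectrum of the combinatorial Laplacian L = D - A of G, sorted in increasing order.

The star S_6 is the complete bipartite graph K_{1,5} (one hub of degree 5, 5 leaves of degree 1). The Laplacian spectrum of K_{p,q} is 0, p (multiplicity q−1), q (multiplicity p−1), p+q. With p = 1, q = 5: 0 once, 1 with multiplicity 4, and 6 once. (Check: trace L = sum of degrees = 10 = 4·1 + 6.)
Laplacian eigenvalues (increasing order): [0.0, 1.0, 1.0, 1.0, 1.0, 6.0]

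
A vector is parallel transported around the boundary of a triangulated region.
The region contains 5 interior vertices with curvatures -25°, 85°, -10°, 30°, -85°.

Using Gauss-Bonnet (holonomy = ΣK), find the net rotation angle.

Holonomy = total enclosed curvature = (-25°) + 85° + (-10°) + 30° + (-85°) = -5°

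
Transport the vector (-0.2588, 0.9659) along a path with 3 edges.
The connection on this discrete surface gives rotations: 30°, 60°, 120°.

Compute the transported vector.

Total rotation: 30° + 60° + 120° = 210° ≡ -150° (mod 360°). Final vector: (0.7071, -0.7071)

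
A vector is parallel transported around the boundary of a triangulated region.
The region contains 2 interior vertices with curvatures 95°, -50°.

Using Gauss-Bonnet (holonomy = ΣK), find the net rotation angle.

Holonomy = total enclosed curvature = 95° + (-50°) = 45°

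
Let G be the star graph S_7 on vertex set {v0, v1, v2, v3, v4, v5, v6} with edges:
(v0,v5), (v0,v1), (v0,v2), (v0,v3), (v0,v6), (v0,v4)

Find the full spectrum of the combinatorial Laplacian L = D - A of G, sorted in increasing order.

The star S_7 is the complete bipartite graph K_{1,6} (one hub of degree 6, 6 leaves of degree 1). The Laplacian spectrum of K_{p,q} is 0, p (multiplicity q−1), q (multiplicity p−1), p+q. With p = 1, q = 6: 0 once, 1 with multiplicity 5, and 7 once. (Check: trace L = sum of degrees = 12 = 5·1 + 7.)
Laplacian eigenvalues (increasing order): [0.0, 1.0, 1.0, 1.0, 1.0, 1.0, 7.0]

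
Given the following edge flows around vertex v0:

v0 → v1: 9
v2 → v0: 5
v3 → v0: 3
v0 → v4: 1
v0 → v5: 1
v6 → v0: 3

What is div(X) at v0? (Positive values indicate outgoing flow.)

Divergence = sum of outgoing flows = 9 + (-5) + (-3) + 1 + 1 + (-3) = 0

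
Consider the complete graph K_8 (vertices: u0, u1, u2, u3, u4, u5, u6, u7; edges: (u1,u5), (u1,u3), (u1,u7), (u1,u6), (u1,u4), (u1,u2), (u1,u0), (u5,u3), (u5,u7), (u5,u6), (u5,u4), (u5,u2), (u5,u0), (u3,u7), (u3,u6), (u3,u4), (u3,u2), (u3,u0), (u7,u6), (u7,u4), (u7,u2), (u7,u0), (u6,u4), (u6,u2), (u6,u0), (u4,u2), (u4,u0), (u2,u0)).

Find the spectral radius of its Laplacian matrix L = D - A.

For the complete graph K_n, L = nI − J (J = all-ones matrix). J has eigenvalues n (once, eigenvector 𝟙) and 0 (multiplicity n−1), so L has eigenvalues 0 (once) and n (multiplicity n−1). Here n = 8: eigenvalue 0 once and 8 with multiplicity 7.
Laplacian eigenvalues: [0.0, 8.0, 8.0, 8.0, 8.0, 8.0, 8.0, 8.0]. Largest eigenvalue (spectral radius) = 8.0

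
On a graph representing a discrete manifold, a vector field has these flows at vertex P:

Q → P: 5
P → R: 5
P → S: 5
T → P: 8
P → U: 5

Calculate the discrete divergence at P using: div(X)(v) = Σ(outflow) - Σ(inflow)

Divergence = sum of outgoing flows = (-5) + 5 + 5 + (-8) + 5 = 2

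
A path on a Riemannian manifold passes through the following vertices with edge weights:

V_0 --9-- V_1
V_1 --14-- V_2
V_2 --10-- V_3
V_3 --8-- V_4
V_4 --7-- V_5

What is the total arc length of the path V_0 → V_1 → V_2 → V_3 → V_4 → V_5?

Arc length = 9 + 14 + 10 + 8 + 7 = 48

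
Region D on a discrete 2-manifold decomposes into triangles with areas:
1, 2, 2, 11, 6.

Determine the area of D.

1 + 2 + 2 + 11 + 6 = 22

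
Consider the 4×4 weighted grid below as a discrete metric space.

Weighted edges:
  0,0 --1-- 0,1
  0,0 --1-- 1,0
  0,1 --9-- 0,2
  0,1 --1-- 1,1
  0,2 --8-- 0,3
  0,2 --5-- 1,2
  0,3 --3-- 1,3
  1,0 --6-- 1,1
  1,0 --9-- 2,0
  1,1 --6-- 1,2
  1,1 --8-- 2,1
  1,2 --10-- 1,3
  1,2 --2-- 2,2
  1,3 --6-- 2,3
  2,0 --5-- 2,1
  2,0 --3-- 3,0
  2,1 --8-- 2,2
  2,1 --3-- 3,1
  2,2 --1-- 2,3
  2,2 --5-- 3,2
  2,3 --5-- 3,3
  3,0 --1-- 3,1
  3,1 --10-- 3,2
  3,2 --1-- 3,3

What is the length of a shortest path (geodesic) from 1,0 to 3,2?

Shortest path: 1,0 → 0,0 → 0,1 → 1,1 → 1,2 → 2,2 → 3,2, total weight = 16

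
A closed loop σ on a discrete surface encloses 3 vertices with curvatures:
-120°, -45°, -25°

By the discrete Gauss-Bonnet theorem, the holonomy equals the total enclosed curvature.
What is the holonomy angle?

Holonomy = total enclosed curvature = (-120°) + (-45°) + (-25°) = -190°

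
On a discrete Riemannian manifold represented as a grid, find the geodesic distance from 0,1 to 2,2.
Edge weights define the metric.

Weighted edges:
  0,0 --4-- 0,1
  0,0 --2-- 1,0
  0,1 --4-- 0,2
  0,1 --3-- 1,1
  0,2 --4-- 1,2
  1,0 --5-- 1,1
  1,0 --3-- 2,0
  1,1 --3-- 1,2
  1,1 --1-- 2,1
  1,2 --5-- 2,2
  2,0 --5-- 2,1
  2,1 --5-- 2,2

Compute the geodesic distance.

Shortest path: 0,1 → 1,1 → 2,1 → 2,2, total weight = 9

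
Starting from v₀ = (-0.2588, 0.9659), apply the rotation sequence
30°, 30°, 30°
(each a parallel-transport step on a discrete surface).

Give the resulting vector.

Total rotation: 30° + 30° + 30° = 90°. Final vector: (-0.9659, -0.2588)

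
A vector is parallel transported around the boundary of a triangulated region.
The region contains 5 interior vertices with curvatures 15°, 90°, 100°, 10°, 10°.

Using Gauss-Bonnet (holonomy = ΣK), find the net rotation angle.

Holonomy = total enclosed curvature = 15° + 90° + 100° + 10° + 10° = 225°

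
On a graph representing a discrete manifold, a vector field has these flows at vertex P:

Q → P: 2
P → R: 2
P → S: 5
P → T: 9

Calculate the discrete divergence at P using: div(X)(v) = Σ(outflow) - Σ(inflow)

Divergence = sum of outgoing flows = (-2) + 2 + 5 + 9 = 14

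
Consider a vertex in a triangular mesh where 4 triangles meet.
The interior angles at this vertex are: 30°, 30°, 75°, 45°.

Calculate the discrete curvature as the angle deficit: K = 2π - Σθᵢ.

Sum of angles = 180°. K = 360° - 180° = 180° = π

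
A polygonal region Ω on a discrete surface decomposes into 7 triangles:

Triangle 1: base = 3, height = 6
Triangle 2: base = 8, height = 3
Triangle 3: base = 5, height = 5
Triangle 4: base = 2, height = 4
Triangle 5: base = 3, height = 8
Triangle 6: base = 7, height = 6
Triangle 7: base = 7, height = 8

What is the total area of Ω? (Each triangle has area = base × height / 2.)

(1/2)×3×6 + (1/2)×8×3 + (1/2)×5×5 + (1/2)×2×4 + (1/2)×3×8 + (1/2)×7×6 + (1/2)×7×8 = 98.5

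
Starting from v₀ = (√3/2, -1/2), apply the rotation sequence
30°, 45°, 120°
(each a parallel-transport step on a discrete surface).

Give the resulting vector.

Total rotation: 30° + 45° + 120° = 195° ≡ -165° (mod 360°). Final vector: (-0.9659, 0.2588)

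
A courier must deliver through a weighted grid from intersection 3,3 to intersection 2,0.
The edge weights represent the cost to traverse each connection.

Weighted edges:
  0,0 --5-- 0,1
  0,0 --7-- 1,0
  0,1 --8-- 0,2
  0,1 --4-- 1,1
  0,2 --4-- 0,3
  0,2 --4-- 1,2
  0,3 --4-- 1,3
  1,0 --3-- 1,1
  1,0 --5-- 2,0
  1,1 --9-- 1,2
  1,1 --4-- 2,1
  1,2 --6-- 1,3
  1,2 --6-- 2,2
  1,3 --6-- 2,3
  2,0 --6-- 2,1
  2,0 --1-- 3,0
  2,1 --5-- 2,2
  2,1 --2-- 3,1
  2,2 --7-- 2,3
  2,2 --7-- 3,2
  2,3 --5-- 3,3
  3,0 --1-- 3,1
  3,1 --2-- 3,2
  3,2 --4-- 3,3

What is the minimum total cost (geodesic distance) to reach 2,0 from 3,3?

Shortest path: 3,3 → 3,2 → 3,1 → 3,0 → 2,0, total weight = 8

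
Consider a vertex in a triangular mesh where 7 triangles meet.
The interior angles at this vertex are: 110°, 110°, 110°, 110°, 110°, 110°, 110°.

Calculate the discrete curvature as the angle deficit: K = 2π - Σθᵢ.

Sum of angles = 770°. K = 360° - 770° = -410°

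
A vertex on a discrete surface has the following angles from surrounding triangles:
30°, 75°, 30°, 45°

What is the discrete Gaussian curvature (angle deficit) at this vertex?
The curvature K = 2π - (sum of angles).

Sum of angles = 180°. K = 360° - 180° = 180° = π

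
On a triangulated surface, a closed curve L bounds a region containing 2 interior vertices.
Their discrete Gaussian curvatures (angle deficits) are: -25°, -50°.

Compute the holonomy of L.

Holonomy = total enclosed curvature = (-25°) + (-50°) = -75°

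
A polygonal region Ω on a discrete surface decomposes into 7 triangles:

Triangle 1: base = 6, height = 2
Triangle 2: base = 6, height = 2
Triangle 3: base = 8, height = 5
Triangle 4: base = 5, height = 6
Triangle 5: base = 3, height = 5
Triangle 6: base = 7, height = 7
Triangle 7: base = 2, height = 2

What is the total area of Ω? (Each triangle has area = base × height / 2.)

(1/2)×6×2 + (1/2)×6×2 + (1/2)×8×5 + (1/2)×5×6 + (1/2)×3×5 + (1/2)×7×7 + (1/2)×2×2 = 81.0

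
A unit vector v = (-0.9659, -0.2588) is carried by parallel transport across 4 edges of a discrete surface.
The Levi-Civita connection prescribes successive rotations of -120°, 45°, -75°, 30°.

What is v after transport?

Total rotation: (-120°) + 45° + (-75°) + 30° = -120°. Final vector: (0.2588, 0.9659)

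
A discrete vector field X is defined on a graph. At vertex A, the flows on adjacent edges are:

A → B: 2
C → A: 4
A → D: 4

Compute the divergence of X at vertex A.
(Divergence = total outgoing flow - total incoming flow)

Divergence = sum of outgoing flows = 2 + (-4) + 4 = 2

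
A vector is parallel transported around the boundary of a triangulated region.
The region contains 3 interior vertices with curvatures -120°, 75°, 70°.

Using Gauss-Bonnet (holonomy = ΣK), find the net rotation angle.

Holonomy = total enclosed curvature = (-120°) + 75° + 70° = 25°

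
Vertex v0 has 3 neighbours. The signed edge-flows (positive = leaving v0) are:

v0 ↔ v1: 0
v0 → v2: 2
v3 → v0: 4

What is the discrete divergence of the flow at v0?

Divergence = sum of outgoing flows = 0 + 2 + (-4) = -2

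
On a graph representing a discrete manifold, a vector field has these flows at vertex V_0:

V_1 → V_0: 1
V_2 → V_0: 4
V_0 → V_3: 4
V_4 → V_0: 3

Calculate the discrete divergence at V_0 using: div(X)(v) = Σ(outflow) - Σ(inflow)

Divergence = sum of outgoing flows = (-1) + (-4) + 4 + (-3) = -4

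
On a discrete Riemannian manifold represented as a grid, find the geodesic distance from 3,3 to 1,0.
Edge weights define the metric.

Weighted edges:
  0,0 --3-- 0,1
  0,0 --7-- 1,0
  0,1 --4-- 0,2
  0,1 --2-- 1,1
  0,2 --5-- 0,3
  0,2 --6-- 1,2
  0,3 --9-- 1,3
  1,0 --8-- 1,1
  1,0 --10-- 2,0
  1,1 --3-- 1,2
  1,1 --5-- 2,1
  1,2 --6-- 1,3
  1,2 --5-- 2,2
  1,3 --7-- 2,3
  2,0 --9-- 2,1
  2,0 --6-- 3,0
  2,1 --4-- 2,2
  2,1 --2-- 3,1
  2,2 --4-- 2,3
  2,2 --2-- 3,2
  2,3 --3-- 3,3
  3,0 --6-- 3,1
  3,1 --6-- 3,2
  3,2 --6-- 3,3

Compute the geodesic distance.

Shortest path: 3,3 → 2,3 → 2,2 → 1,2 → 1,1 → 1,0, total weight = 23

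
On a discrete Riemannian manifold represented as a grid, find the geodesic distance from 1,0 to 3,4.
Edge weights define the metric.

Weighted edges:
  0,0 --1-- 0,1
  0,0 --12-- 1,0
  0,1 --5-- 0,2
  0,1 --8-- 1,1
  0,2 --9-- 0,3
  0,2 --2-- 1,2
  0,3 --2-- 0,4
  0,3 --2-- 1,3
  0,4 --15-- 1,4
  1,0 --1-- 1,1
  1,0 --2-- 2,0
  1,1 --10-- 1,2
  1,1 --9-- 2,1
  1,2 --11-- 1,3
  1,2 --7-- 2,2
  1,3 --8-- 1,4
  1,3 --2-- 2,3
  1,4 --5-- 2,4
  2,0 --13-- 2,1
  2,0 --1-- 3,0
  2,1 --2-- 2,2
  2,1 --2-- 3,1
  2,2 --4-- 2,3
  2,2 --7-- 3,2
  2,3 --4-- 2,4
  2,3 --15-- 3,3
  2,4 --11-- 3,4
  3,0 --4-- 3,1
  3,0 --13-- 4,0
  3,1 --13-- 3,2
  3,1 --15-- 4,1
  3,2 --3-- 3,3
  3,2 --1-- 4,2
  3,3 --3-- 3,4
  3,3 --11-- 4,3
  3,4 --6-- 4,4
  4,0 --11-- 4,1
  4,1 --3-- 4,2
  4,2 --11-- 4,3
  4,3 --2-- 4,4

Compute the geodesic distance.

Shortest path: 1,0 → 2,0 → 3,0 → 3,1 → 2,1 → 2,2 → 3,2 → 3,3 → 3,4, total weight = 24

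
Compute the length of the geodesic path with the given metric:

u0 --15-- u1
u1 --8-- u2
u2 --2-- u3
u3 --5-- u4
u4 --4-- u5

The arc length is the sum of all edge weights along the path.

Arc length = 15 + 8 + 2 + 5 + 4 = 34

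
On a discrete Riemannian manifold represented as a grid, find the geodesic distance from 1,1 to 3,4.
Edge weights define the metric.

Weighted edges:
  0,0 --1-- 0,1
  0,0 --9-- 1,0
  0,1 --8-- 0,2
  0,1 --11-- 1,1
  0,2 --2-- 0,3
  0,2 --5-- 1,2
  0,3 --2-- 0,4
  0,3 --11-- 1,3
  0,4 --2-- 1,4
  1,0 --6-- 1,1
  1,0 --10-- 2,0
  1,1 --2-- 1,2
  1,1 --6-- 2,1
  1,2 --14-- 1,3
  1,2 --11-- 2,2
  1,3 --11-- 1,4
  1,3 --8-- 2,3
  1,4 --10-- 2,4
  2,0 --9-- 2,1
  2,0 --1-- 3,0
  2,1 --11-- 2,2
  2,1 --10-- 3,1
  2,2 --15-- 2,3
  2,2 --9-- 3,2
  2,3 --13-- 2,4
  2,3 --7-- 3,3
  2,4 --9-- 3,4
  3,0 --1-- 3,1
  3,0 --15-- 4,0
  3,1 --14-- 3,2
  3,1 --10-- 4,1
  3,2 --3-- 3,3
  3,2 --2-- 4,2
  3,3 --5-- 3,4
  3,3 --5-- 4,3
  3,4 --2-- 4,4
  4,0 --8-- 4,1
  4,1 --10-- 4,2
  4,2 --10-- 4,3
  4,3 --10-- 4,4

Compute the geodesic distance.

Shortest path: 1,1 → 1,2 → 2,2 → 3,2 → 3,3 → 3,4, total weight = 30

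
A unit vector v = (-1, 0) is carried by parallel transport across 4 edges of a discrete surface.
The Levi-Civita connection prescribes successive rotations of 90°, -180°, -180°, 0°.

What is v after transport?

Total rotation: 90° + (-180°) + (-180°) + 0° = -270° ≡ 90° (mod 360°). Final vector: (0, -1)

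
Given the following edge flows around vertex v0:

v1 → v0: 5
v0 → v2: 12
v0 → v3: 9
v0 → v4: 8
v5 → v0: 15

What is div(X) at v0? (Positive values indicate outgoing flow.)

Divergence = sum of outgoing flows = (-5) + 12 + 9 + 8 + (-15) = 9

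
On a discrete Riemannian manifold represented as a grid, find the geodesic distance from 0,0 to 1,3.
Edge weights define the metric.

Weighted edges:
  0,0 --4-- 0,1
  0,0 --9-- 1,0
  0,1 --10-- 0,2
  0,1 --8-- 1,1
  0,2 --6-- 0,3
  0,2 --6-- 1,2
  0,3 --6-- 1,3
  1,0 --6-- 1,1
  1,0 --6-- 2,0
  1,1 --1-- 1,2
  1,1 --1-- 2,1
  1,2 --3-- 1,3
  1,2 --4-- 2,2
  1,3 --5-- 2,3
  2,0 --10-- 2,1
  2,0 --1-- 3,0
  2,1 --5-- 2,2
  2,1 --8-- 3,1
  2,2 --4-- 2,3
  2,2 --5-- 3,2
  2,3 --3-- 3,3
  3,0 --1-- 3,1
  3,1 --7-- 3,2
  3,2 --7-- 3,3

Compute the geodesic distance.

Shortest path: 0,0 → 0,1 → 1,1 → 1,2 → 1,3, total weight = 16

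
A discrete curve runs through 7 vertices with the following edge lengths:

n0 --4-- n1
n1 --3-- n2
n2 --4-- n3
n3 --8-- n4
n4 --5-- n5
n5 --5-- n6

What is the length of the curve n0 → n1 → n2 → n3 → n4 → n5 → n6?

Arc length = 4 + 3 + 4 + 8 + 5 + 5 = 29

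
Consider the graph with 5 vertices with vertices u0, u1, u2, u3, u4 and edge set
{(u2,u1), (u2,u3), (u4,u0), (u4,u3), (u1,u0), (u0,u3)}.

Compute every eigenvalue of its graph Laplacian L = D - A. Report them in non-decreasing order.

Degrees: deg(u0) = 3, deg(u1) = 2, deg(u2) = 2, deg(u3) = 3, deg(u4) = 2.
L = D − A with rows/columns ordered (u0, u1, u2, u3, u4):
  [ 3, -1,  0, -1, -1]
  [-1,  2, -1,  0,  0]
  [ 0, -1,  2, -1,  0]
  [-1,  0, -1,  3, -1]
  [-1,  0,  0, -1,  2]
Characteristic polynomial: det(λI − L) = λ(λ² − 5λ + 5)(λ² − 7λ + 11).
Roots: λ = 0; (λ² − 5λ + 5) = 0 ⇒ λ = (5 ± √5)/2 ≈ 1.382, 3.618; (λ² − 7λ + 11) = 0 ⇒ λ = (7 ± √5)/2 ≈ 2.382, 4.618.
(Check: the roots sum (with multiplicity) to 12, matching trace L = Σdeg = 2·6 = 12.)
Laplacian eigenvalues (increasing order): [0.0, 1.382, 2.382, 3.618, 4.618]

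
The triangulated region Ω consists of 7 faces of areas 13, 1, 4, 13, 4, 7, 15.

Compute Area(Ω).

13 + 1 + 4 + 13 + 4 + 7 + 15 = 57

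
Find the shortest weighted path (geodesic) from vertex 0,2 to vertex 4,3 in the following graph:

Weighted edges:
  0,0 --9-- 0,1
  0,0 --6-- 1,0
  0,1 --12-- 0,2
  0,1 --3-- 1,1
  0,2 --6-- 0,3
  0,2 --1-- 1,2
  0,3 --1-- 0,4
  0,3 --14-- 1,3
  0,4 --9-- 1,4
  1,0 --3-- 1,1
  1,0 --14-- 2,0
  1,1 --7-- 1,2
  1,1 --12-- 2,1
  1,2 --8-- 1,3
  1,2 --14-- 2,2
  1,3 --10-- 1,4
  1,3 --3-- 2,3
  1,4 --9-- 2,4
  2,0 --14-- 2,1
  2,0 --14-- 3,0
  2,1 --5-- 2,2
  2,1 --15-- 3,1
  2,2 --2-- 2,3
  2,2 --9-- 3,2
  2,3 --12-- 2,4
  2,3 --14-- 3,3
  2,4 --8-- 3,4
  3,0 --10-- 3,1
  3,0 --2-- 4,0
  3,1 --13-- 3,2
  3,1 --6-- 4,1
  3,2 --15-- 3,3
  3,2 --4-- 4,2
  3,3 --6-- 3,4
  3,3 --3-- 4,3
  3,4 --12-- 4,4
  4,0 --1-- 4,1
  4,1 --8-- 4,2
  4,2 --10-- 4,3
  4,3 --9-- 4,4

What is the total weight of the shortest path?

Shortest path: 0,2 → 1,2 → 1,3 → 2,3 → 3,3 → 4,3, total weight = 29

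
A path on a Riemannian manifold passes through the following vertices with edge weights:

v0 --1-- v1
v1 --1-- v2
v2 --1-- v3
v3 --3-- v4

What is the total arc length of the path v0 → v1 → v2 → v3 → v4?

Arc length = 1 + 1 + 1 + 3 = 6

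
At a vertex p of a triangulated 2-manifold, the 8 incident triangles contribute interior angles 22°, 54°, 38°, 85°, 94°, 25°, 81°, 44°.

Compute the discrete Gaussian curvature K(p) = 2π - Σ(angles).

Sum of angles = 443°. K = 360° - 443° = -83° = -83π/180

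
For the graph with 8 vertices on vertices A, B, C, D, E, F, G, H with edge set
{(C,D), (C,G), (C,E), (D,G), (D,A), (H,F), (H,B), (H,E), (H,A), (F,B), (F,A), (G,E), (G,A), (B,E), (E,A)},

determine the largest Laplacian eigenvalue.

Degrees: deg(A) = 5, deg(B) = 3, deg(C) = 3, deg(D) = 3, deg(E) = 5, deg(F) = 3, deg(G) = 4, deg(H) = 4.
L = D − A with rows/columns ordered (A, B, C, D, E, F, G, H):
  [ 5,  0,  0, -1, -1, -1, -1, -1]
  [ 0,  3,  0,  0, -1, -1,  0, -1]
  [ 0,  0,  3, -1, -1,  0, -1,  0]
  [-1,  0, -1,  3,  0,  0, -1,  0]
  [-1, -1, -1,  0,  5,  0, -1, -1]
  [-1, -1,  0,  0,  0,  3,  0, -1]
  [-1,  0, -1, -1, -1,  0,  4,  0]
  [-1, -1,  0,  0, -1, -1,  0,  4]
Characteristic polynomial: det(λI − L) = λ(λ² − 6λ + 6)(λ² − 10λ + 22)(λ − 4)²(λ − 6).
Roots: λ = 0; (λ² − 6λ + 6) = 0 ⇒ λ = 3 ± √3 ≈ 1.2679, 4.7321; (λ² − 10λ + 22) = 0 ⇒ λ = 5 ± √3 ≈ 3.2679, 6.7321; (λ − 4) = 0 ⇒ λ = 4 (multiplicity 2); (λ − 6) = 0 ⇒ λ = 6.
(Check: the roots sum (with multiplicity) to 30, matching trace L = Σdeg = 2·15 = 30.)
Laplacian eigenvalues: [0.0, 1.2679, 3.2679, 4.0, 4.0, 4.7321, 6.0, 6.7321]. Largest eigenvalue (spectral radius) = 6.7321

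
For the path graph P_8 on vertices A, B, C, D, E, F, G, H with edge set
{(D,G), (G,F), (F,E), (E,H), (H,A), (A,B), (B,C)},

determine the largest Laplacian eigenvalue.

The path graph P_n has Laplacian eigenvalues λ_k = 2 − 2cos(kπ/n), k = 0, 1, …, n−1. Here n = 8:
k=0: 2 − 2cos(0) = 0.0; k=1: 2 − 2cos(π/8) = 0.1522; k=2: 2 − 2cos(π/4) = 0.5858; k=3: 2 − 2cos(3π/8) = 1.2346; k=4: 2 − 2cos(π/2) = 2.0; k=5: 2 − 2cos(5π/8) = 2.7654; k=6: 2 − 2cos(3π/4) = 3.4142; k=7: 2 − 2cos(7π/8) = 3.8478.
Laplacian eigenvalues: [0.0, 0.1522, 0.5858, 1.2346, 2.0, 2.7654, 3.4142, 3.8478]. Largest eigenvalue (spectral radius) = 3.8478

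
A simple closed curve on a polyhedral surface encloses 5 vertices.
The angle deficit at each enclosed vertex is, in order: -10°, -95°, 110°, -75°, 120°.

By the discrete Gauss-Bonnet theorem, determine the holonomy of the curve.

Holonomy = total enclosed curvature = (-10°) + (-95°) + 110° + (-75°) + 120° = 50°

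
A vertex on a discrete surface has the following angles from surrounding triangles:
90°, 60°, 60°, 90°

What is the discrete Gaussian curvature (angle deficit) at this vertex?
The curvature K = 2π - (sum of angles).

Sum of angles = 300°. K = 360° - 300° = 60° = π/3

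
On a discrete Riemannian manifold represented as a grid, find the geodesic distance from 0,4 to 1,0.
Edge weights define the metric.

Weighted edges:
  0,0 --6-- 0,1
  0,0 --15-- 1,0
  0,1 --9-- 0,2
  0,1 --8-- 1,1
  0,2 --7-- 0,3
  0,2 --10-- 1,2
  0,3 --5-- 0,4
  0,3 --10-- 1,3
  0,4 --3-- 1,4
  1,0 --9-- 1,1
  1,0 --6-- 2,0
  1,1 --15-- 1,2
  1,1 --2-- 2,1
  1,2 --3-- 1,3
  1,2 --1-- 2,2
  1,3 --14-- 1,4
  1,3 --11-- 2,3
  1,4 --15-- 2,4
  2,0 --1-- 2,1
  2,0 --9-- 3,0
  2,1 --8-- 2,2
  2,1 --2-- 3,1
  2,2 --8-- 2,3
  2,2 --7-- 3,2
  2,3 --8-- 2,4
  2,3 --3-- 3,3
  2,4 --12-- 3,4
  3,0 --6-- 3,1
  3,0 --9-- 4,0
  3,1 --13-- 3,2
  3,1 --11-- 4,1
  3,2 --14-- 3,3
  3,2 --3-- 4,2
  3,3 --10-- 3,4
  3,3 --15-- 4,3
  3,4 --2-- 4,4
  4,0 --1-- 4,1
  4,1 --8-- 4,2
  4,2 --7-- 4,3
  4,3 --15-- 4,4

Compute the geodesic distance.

Shortest path: 0,4 → 0,3 → 1,3 → 1,2 → 2,2 → 2,1 → 2,0 → 1,0, total weight = 34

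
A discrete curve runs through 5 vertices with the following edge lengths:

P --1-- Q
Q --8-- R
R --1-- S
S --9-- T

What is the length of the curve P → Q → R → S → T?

Arc length = 1 + 8 + 1 + 9 = 19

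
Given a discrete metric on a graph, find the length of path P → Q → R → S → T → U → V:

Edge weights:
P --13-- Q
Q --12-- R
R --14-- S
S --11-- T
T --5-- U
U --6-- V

Arc length = 13 + 12 + 14 + 11 + 5 + 6 = 61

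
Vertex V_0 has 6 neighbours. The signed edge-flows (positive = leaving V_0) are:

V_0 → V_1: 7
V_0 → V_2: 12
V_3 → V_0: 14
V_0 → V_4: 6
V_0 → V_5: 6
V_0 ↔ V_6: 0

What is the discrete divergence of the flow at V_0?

Divergence = sum of outgoing flows = 7 + 12 + (-14) + 6 + 6 + 0 = 17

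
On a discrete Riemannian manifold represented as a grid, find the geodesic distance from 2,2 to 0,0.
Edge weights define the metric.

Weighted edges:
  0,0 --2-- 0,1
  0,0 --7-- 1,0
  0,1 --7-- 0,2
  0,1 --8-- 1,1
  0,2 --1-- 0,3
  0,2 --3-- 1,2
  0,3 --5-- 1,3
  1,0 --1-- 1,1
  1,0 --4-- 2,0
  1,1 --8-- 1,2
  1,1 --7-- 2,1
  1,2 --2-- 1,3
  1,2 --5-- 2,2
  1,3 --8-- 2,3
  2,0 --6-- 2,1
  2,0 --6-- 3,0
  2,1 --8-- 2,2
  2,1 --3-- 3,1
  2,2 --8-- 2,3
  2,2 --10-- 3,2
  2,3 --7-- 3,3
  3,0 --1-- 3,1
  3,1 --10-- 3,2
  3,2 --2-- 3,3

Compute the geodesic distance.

Shortest path: 2,2 → 1,2 → 0,2 → 0,1 → 0,0, total weight = 17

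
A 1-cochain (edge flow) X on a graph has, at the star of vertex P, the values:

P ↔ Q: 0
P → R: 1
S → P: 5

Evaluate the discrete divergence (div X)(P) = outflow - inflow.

Divergence = sum of outgoing flows = 0 + 1 + (-5) = -4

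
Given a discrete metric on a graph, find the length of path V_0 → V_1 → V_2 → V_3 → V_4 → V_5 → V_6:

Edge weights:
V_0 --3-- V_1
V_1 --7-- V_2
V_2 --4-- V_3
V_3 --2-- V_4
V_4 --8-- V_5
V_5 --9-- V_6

Arc length = 3 + 7 + 4 + 2 + 8 + 9 = 33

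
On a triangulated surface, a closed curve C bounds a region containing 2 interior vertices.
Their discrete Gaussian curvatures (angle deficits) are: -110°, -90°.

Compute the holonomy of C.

Holonomy = total enclosed curvature = (-110°) + (-90°) = -200°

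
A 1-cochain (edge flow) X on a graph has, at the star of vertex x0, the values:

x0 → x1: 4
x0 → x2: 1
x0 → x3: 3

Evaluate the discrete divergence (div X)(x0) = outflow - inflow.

Divergence = sum of outgoing flows = 4 + 1 + 3 = 8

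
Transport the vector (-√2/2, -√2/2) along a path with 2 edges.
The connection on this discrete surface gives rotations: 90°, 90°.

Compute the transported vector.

Total rotation: 90° + 90° = 180°. Final vector: (0.7071, 0.7071)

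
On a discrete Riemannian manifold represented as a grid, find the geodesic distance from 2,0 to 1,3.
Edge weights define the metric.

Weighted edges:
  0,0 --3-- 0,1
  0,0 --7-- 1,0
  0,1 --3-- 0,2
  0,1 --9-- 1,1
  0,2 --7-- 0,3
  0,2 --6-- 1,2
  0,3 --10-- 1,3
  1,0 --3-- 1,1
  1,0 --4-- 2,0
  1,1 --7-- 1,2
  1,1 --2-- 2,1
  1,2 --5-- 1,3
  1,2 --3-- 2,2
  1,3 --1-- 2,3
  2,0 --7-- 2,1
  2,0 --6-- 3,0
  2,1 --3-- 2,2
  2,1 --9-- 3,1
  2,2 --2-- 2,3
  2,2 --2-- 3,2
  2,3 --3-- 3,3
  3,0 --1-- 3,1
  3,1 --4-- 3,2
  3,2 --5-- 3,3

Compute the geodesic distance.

Shortest path: 2,0 → 2,1 → 2,2 → 2,3 → 1,3, total weight = 13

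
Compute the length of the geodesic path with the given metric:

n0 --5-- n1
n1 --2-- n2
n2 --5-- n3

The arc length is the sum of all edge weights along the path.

Arc length = 5 + 2 + 5 = 12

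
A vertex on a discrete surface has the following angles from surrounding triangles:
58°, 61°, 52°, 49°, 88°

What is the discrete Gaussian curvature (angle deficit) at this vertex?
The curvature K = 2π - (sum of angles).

Sum of angles = 308°. K = 360° - 308° = 52° = 13π/45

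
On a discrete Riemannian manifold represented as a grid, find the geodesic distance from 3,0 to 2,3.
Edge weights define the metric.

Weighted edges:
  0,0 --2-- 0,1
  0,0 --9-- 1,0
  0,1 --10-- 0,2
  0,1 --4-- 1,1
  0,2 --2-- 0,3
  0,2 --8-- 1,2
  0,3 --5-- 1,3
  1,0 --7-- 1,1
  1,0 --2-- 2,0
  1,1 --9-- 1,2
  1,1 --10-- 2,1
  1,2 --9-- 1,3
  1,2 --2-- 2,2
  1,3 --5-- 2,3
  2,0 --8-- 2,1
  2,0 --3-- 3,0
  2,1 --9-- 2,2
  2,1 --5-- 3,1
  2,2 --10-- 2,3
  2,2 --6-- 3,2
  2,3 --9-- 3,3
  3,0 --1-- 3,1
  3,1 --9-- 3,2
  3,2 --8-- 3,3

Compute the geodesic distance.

Shortest path: 3,0 → 3,1 → 2,1 → 2,2 → 2,3, total weight = 25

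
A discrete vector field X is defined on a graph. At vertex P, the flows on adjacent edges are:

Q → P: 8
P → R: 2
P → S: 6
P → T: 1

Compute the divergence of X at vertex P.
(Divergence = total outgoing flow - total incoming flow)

Divergence = sum of outgoing flows = (-8) + 2 + 6 + 1 = 1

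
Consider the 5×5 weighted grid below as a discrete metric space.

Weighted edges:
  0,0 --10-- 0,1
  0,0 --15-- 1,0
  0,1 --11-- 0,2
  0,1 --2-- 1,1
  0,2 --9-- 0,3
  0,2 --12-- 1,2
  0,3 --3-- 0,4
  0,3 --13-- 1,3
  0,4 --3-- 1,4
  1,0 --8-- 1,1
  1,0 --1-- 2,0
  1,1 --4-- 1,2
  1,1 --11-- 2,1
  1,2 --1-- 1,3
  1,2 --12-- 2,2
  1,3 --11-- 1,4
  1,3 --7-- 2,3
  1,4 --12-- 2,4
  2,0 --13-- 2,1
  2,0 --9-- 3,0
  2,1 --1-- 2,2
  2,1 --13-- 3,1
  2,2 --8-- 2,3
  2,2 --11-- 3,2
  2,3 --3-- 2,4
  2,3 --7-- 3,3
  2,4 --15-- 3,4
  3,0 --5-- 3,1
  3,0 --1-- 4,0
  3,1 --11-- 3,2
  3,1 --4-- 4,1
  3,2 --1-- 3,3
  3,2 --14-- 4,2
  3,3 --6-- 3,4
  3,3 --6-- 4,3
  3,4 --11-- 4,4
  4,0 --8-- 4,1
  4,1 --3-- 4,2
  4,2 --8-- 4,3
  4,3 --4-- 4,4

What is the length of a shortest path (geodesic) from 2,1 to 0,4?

Shortest path: 2,1 → 2,2 → 2,3 → 2,4 → 1,4 → 0,4, total weight = 27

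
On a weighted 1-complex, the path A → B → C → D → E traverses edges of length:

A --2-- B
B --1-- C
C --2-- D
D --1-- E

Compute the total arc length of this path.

Arc length = 2 + 1 + 2 + 1 = 6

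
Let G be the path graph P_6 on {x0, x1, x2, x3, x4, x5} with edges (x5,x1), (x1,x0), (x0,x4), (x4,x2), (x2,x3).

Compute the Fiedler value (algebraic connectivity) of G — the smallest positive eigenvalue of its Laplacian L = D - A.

The path graph P_n has Laplacian eigenvalues λ_k = 2 − 2cos(kπ/n), k = 0, 1, …, n−1. Here n = 6:
k=0: 2 − 2cos(0) = 0.0; k=1: 2 − 2cos(π/6) = 0.2679; k=2: 2 − 2cos(π/3) = 1.0; k=3: 2 − 2cos(π/2) = 2.0; k=4: 2 − 2cos(2π/3) = 3.0; k=5: 2 − 2cos(5π/6) = 3.7321.
Laplacian eigenvalues: [0.0, 0.2679, 1.0, 2.0, 3.0, 3.7321]. Algebraic connectivity (smallest non-zero eigenvalue) = 0.2679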